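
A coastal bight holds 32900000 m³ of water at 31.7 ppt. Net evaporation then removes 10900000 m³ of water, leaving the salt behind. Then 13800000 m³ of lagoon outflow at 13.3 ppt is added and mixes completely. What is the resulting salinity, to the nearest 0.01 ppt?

34.26 ppt

After evaporation: salt = 32,900,000×31.7 = 1,042,930,000; volume = 32,900,000 − 10,900,000 = 22,000,000 m³
After mixing: salt = 1,042,930,000 + 13,800,000×13.3 = 1,226,470,000; volume = 22,000,000 + 13,800,000 = 35,800,000 m³
S = 1,226,470,000 / 35,800,000 = 34.2589 ppt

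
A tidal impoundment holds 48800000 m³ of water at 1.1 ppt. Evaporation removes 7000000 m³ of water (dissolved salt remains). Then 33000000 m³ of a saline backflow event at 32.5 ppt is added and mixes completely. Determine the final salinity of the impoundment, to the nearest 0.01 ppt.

15.06 ppt

After evaporation: salt = 48,800,000×1.1 = 53,680,000; volume = 48,800,000 − 7,000,000 = 41,800,000 m³
After mixing: salt = 53,680,000 + 33,000,000×32.5 = 1,126,180,000; volume = 41,800,000 + 33,000,000 = 74,800,000 m³
S = 1,126,180,000 / 74,800,000 = 15.0559 ppt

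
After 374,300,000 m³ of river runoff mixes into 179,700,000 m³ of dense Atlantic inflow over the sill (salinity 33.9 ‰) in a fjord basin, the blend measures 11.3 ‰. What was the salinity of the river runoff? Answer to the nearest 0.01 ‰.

0.45 ‰

Salt balance: 179,700,000×33.9 + 374,300,000×S = 554,000,000×11.3
6,091,830,000 + 374,300,000·S = 6,260,200,000
S = (6,260,200,000 − 6,091,830,000) / 374,300,000 = 0.4498 ‰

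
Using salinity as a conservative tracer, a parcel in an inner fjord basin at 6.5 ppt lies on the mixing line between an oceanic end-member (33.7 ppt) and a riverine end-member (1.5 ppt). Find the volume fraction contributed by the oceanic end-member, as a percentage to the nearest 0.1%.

Let g be the oceanic fraction. Salt balance per unit volume:
g×33.7 + (1−g)×1.5 = 6.5
g = (6.5 − 1.5) / (33.7 − 1.5) = 5/32.2 = 0.1553

15.5%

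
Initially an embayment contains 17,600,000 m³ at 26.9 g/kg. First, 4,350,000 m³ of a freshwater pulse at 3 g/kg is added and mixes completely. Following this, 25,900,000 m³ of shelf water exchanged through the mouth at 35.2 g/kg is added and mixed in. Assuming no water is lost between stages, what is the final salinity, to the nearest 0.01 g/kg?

Total salt / total volume:
Initial salt = 17,600,000×26.9 = 473,440,000
After stage 1: salt = 473,440,000 + 4,350,000×3 = 486,490,000; volume = 21,950,000 m³; S = 22.164 g/kg
After stage 2: salt = 486,490,000 + 25,900,000×35.2 = 1,398,170,000; volume = 47,850,000 m³
S = 1,398,170,000 / 47,850,000 = 29.2199 g/kg

29.22 g/kg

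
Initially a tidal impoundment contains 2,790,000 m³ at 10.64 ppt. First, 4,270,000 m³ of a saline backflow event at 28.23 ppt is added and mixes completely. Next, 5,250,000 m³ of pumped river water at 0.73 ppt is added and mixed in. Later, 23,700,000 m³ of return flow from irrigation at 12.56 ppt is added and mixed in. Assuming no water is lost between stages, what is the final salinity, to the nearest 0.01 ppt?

Salt balance:
Initial salt = 2,790,000×10.64 = 29,685,600
After stage 1: salt = 29,685,600 + 4,270,000×28.23 = 150,227,700; volume = 7,060,000 m³; S = 21.279 ppt
After stage 2: salt = 150,227,700 + 5,250,000×0.73 = 154,060,200; volume = 12,310,000 m³; S = 12.515 ppt
After stage 3: salt = 154,060,200 + 23,700,000×12.56 = 451,732,200; volume = 36,010,000 m³
S = 451,732,200 / 36,010,000 = 12.5446 ppt

12.54 ppt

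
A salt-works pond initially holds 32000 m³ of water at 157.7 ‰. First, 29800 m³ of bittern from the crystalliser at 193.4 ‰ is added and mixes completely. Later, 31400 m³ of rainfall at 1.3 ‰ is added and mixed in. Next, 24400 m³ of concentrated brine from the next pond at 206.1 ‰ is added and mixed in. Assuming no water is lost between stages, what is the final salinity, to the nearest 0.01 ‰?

135.03 ‰

Weighted by volume,
Initial salt = 32,000×157.7 = 5,046,400
After stage 1: salt = 5,046,400 + 29,800×193.4 = 10,809,720; volume = 61,800 m³; S = 174.915 ‰
After stage 2: salt = 10,809,720 + 31,400×1.3 = 10,850,540; volume = 93,200 m³; S = 116.422 ‰
After stage 3: salt = 10,850,540 + 24,400×206.1 = 15,879,380; volume = 117,600 m³
S = 15,879,380 / 117,600 = 135.0287 ‰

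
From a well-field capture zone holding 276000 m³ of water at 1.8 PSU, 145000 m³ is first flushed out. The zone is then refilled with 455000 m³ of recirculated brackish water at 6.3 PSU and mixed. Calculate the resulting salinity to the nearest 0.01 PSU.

Remaining after removal: 131,000 m³ at 1.8 PSU (salt = 235,800)
After addition: salt = 235,800 + 455,000×6.3 = 3,102,300; volume = 586,000 m³
S = 3,102,300 / 586,000 = 5.294 PSU

5.29 PSU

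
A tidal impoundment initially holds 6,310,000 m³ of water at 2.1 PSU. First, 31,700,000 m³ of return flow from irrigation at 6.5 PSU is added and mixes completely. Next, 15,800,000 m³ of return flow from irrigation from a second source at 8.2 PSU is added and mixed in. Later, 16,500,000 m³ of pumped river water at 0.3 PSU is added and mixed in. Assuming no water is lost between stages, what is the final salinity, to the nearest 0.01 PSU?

Total salt / total volume:
Initial salt = 6,310,000×2.1 = 13,251,000
After stage 1: salt = 13,251,000 + 31,700,000×6.5 = 219,301,000; volume = 38,010,000 m³; S = 5.77 PSU
After stage 2: salt = 219,301,000 + 15,800,000×8.2 = 348,861,000; volume = 53,810,000 m³; S = 6.483 PSU
After stage 3: salt = 348,861,000 + 16,500,000×0.3 = 353,811,000; volume = 70,310,000 m³
S = 353,811,000 / 70,310,000 = 5.0322 PSU

5.03 PSU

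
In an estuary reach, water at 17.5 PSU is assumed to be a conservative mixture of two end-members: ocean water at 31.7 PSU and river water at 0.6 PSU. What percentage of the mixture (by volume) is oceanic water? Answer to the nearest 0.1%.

Let g be the oceanic fraction. Salt balance per unit volume:
g×31.7 + (1−g)×0.6 = 17.5
g = (17.5 − 0.6) / (31.7 − 0.6) = 16.9/31.1 = 0.5434

54.3%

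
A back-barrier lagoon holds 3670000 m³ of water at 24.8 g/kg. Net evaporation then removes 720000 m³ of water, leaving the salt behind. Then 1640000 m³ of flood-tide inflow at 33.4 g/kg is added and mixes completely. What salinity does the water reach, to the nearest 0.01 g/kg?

After evaporation: salt = 3,670,000×24.8 = 91,016,000; volume = 3,670,000 − 720,000 = 2,950,000 m³
After mixing: salt = 91,016,000 + 1,640,000×33.4 = 145,792,000; volume = 2,950,000 + 1,640,000 = 4,590,000 m³
S = 145,792,000 / 4,590,000 = 31.763 g/kg

31.76 g/kg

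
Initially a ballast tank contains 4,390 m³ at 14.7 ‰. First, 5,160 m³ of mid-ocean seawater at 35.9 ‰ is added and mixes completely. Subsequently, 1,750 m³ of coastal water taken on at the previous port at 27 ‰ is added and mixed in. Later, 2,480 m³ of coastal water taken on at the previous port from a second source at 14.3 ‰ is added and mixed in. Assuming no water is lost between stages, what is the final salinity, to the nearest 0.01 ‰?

24.13 ‰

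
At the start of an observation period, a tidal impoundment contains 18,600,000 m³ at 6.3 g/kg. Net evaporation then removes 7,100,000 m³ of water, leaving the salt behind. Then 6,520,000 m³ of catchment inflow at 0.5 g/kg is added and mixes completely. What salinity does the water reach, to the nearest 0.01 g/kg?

6.68 g/kg

After evaporation: salt = 18,600,000×6.3 = 117,180,000; volume = 18,600,000 − 7,100,000 = 11,500,000 m³
After mixing: salt = 117,180,000 + 6,520,000×0.5 = 120,440,000; volume = 11,500,000 + 6,520,000 = 18,020,000 m³
S = 120,440,000 / 18,020,000 = 6.6837 g/kg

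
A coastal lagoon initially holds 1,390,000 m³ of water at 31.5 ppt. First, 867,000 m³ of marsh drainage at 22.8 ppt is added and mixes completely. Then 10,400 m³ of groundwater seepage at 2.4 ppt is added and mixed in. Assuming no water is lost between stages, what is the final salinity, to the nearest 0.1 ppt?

28.0 ppt

Weighted by volume,
Initial salt = 1,390,000×31.5 = 43,785,000
After stage 1: salt = 43,785,000 + 867,000×22.8 = 63,552,600; volume = 2,257,000 m³; S = 28.158 ppt
After stage 2: salt = 63,552,600 + 10,400×2.4 = 63,577,560; volume = 2,267,400 m³
S = 63,577,560 / 2,267,400 = 28.0399 ppt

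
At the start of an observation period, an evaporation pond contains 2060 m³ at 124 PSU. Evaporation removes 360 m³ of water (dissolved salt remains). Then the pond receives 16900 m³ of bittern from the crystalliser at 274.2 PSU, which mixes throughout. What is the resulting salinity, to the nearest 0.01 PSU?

After evaporation: salt = 2,060×124 = 255,440; volume = 2,060 − 360 = 1,700 m³
After mixing: salt = 255,440 + 16,900×274.2 = 4,889,420; volume = 1,700 + 16,900 = 18,600 m³
S = 4,889,420 / 18,600 = 262.872 PSU

262.87 PSU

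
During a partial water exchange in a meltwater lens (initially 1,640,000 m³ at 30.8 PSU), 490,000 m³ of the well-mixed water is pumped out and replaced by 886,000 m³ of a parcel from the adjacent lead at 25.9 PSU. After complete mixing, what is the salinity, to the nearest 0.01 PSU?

28.67 PSU

Remaining after removal: 1,150,000 m³ at 30.8 PSU (salt = 35,420,000)
After addition: salt = 35,420,000 + 886,000×25.9 = 58,367,400; volume = 2,036,000 m³
S = 58,367,400 / 2,036,000 = 28.6677 PSU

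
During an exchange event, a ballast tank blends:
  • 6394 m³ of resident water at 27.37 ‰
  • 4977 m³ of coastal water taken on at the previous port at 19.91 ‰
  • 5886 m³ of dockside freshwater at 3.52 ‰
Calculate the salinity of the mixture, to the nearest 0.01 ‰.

17.08 ‰

Weighted by volume,
salt = 6,394×27.37 + 4,977×19.91 + 5,886×3.52 = 175,003.78 + 99,092.07 + 20,718.72 = 294,814.57
volume = 6,394 + 4,977 + 5,886 = 17,257 m³
S = 294,814.57 / 17,257 = 17.0838 ‰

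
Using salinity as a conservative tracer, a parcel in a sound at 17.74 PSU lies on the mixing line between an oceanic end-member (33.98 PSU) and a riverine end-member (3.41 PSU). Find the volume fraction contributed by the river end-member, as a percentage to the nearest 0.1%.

Let f be the freshwater fraction. Salt balance per unit volume:
f×3.41 + (1−f)×33.98 = 17.74
f = (33.98 − 17.74) / (33.98 − 3.41) = 16.24/30.57 = 0.5312

53.1%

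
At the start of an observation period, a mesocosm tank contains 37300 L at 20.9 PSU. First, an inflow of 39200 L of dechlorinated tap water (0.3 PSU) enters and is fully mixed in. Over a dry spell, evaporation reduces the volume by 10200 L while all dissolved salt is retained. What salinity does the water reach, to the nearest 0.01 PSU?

After mixing: salt = 37,300×20.9 + 39,200×0.3 = 791,330; volume = 76,500 L
After evaporation: salt unchanged = 791,330; volume = 76,500 − 10,200 = 66,300 L
S = 791,330 / 66,300 = 11.9356 PSU

11.94 PSU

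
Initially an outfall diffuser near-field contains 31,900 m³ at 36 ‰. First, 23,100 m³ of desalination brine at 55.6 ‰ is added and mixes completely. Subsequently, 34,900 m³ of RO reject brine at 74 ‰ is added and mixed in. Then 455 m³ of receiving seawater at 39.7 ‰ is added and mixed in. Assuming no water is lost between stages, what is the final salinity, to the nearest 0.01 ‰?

55.71 ‰

Weighted by volume,
Initial salt = 31,900×36 = 1,148,400
After stage 1: salt = 1,148,400 + 23,100×55.6 = 2,432,760; volume = 55,000 m³; S = 44.232 ‰
After stage 2: salt = 2,432,760 + 34,900×74 = 5,015,360; volume = 89,900 m³; S = 55.788 ‰
After stage 3: salt = 5,015,360 + 455×39.7 = 5,033,423.5; volume = 90,355 m³
S = 5,033,423.5 / 90,355 = 55.7072 ‰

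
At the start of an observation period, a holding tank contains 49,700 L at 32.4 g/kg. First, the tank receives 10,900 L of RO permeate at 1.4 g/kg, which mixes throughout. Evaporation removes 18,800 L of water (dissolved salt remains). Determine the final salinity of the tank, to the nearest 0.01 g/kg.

38.89 g/kg

After mixing: salt = 49,700×32.4 + 10,900×1.4 = 1,625,540; volume = 60,600 L
After evaporation: salt unchanged = 1,625,540; volume = 60,600 − 18,800 = 41,800 L
S = 1,625,540 / 41,800 = 38.8885 g/kg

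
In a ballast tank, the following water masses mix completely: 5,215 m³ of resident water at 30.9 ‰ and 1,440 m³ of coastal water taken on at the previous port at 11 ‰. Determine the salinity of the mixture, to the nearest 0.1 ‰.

Total salt / total volume:
salt = 5,215×30.9 + 1,440×11 = 161,143.5 + 15,840 = 176,983.5
volume = 5,215 + 1,440 = 6,655 m³
S = 176,983.5 / 6,655 = 26.594 ‰

26.6 ‰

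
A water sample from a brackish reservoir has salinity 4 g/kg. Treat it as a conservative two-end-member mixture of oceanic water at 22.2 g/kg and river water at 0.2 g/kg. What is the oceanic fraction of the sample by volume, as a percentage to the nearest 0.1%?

17.3%

Let g be the oceanic fraction. Salt balance per unit volume:
g×22.2 + (1−g)×0.2 = 4
g = (4 − 0.2) / (22.2 − 0.2) = 3.8/22 = 0.1727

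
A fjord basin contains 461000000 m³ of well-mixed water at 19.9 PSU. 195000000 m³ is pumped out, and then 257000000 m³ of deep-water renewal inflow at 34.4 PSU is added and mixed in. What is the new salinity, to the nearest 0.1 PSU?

27.0 PSU

Remaining after removal: 266,000,000 m³ at 19.9 PSU (salt = 5,293,400,000)
After addition: salt = 5,293,400,000 + 257,000,000×34.4 = 14,134,200,000; volume = 523,000,000 m³
S = 14,134,200,000 / 523,000,000 = 27.0252 PSU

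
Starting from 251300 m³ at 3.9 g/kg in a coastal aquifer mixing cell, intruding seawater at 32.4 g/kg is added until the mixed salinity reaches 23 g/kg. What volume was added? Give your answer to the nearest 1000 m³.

511000 m³

Salt balance: 251,300×3.9 + V×32.4 = (251,300+V)×23
980,070 + 32.4V = 5,779,900 + 23V
4,799,830 = 9.4V
V = 510,620.21 m³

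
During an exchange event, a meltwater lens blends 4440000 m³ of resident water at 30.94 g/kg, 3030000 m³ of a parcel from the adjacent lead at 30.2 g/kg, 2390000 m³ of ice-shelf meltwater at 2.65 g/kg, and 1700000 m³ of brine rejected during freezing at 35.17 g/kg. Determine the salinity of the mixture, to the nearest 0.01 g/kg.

Total salt / total volume:
salt = 4,440,000×30.94 + 3,030,000×30.2 + 2,390,000×2.65 + 1,700,000×35.17 = 137,373,600 + 91,506,000 + 6,333,500 + 59,789,000 = 295,002,100
volume = 4,440,000 + 3,030,000 + 2,390,000 + 1,700,000 = 11,560,000 m³
S = 295,002,100 / 11,560,000 = 25.5192 g/kg

25.52 g/kg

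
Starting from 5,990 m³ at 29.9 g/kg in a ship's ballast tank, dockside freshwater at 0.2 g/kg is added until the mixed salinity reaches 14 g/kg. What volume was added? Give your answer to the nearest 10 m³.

6900 m³

Salt balance: 5,990×29.9 + V×0.2 = (5,990+V)×14
179,101 + 0.2V = 83,860 + 14V
95,241 = 13.8V
V = 6,901.52 m³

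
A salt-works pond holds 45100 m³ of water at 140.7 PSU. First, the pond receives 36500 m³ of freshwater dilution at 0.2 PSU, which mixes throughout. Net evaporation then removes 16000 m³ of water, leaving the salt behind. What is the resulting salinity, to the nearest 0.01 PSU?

96.84 PSU

After mixing: salt = 45,100×140.7 + 36,500×0.2 = 6,352,870; volume = 81,600 m³
After evaporation: salt unchanged = 6,352,870; volume = 81,600 − 16,000 = 65,600 m³
S = 6,352,870 / 65,600 = 96.8425 PSU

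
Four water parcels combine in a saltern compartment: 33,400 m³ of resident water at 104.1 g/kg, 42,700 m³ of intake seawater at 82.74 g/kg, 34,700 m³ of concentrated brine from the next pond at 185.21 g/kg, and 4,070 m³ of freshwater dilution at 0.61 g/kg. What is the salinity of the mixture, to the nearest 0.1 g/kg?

Salt balance:
salt = 33,400×104.1 + 42,700×82.74 + 34,700×185.21 + 4,070×0.61 = 3,476,940 + 3,532,998 + 6,426,787 + 2,482.7 = 13,439,207.7
volume = 33,400 + 42,700 + 34,700 + 4,070 = 114,870 m³
S = 13,439,207.7 / 114,870 = 116.995 g/kg

117.0 g/kg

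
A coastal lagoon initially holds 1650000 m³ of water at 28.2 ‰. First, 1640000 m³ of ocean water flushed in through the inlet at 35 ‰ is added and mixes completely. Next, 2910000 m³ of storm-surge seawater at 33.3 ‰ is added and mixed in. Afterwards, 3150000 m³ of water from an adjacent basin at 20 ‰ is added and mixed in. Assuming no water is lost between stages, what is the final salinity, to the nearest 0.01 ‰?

Weighted by volume,
Initial salt = 1,650,000×28.2 = 46,530,000
After stage 1: salt = 46,530,000 + 1,640,000×35 = 103,930,000; volume = 3,290,000 m³; S = 31.59 ‰
After stage 2: salt = 103,930,000 + 2,910,000×33.3 = 200,833,000; volume = 6,200,000 m³; S = 32.392 ‰
After stage 3: salt = 200,833,000 + 3,150,000×20 = 263,833,000; volume = 9,350,000 m³
S = 263,833,000 / 9,350,000 = 28.2174 ‰

28.22 ‰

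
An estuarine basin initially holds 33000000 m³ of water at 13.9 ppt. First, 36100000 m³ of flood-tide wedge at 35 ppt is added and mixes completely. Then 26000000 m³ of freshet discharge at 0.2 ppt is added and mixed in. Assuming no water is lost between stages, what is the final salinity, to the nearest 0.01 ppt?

18.16 ppt

Salt balance:
Initial salt = 33,000,000×13.9 = 458,700,000
After stage 1: salt = 458,700,000 + 36,100,000×35 = 1,722,200,000; volume = 69,100,000 m³; S = 24.923 ppt
After stage 2: salt = 1,722,200,000 + 26,000,000×0.2 = 1,727,400,000; volume = 95,100,000 m³
S = 1,727,400,000 / 95,100,000 = 18.164 ppt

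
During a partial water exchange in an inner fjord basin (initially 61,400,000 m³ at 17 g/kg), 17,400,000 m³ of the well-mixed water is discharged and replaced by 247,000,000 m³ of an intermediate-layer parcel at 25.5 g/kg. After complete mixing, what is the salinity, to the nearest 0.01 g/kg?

Remaining after removal: 44,000,000 m³ at 17 g/kg (salt = 748,000,000)
After addition: salt = 748,000,000 + 247,000,000×25.5 = 7,046,500,000; volume = 291,000,000 m³
S = 7,046,500,000 / 291,000,000 = 24.2148 g/kg

24.21 g/kg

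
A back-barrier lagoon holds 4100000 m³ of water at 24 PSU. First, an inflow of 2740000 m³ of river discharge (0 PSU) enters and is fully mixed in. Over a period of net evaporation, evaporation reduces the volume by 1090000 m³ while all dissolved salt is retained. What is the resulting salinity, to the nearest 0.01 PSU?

17.11 PSU

After mixing: salt = 4,100,000×24 + 2,740,000×0 = 98,400,000; volume = 6,840,000 m³
After evaporation: salt unchanged = 98,400,000; volume = 6,840,000 − 1,090,000 = 5,750,000 m³
S = 98,400,000 / 5,750,000 = 17.113 PSU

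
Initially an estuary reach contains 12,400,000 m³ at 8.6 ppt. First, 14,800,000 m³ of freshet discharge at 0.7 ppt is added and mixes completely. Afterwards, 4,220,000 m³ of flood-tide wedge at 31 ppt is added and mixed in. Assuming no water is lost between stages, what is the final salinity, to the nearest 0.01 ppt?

Conserving salt mass:
Initial salt = 12,400,000×8.6 = 106,640,000
After stage 1: salt = 106,640,000 + 14,800,000×0.7 = 117,000,000; volume = 27,200,000 m³; S = 4.301 ppt
After stage 2: salt = 117,000,000 + 4,220,000×31 = 247,820,000; volume = 31,420,000 m³
S = 247,820,000 / 31,420,000 = 7.8873 ppt

7.89 ppt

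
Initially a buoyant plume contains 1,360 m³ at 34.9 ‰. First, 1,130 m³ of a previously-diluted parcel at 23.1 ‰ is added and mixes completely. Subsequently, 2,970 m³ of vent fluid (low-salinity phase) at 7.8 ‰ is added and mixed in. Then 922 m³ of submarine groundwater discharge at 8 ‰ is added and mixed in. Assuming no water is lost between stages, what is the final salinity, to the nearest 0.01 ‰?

16.31 ‰

By conservation of dissolved salt,
Initial salt = 1,360×34.9 = 47,464
After stage 1: salt = 47,464 + 1,130×23.1 = 73,567; volume = 2,490 m³; S = 29.545 ‰
After stage 2: salt = 73,567 + 2,970×7.8 = 96,733; volume = 5,460 m³; S = 17.717 ‰
After stage 3: salt = 96,733 + 922×8 = 104,109; volume = 6,382 m³
S = 104,109 / 6,382 = 16.3129 ‰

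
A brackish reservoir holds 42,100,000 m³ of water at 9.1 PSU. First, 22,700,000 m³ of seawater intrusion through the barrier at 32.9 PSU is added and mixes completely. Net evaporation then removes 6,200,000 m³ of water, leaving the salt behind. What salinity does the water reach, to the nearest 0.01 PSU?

After mixing: salt = 42,100,000×9.1 + 22,700,000×32.9 = 1,129,940,000; volume = 64,800,000 m³
After evaporation: salt unchanged = 1,129,940,000; volume = 64,800,000 − 6,200,000 = 58,600,000 m³
S = 1,129,940,000 / 58,600,000 = 19.2823 PSU

19.28 PSU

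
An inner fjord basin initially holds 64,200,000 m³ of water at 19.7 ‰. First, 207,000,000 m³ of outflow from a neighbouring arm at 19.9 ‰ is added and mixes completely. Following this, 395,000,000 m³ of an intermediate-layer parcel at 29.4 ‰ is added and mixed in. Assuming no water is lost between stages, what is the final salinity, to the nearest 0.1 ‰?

25.5 ‰

Salt balance:
Initial salt = 64,200,000×19.7 = 1,264,740,000
After stage 1: salt = 1,264,740,000 + 207,000,000×19.9 = 5,384,040,000; volume = 271,200,000 m³; S = 19.853 ‰
After stage 2: salt = 5,384,040,000 + 395,000,000×29.4 = 16,997,040,000; volume = 666,200,000 m³
S = 16,997,040,000 / 666,200,000 = 25.5134 ‰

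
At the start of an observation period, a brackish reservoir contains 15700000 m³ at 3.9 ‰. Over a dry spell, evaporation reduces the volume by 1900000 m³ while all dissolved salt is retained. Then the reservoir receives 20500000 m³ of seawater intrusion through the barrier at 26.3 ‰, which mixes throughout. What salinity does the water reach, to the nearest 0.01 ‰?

17.50 ‰

After evaporation: salt = 15,700,000×3.9 = 61,230,000; volume = 15,700,000 − 1,900,000 = 13,800,000 m³
After mixing: salt = 61,230,000 + 20,500,000×26.3 = 600,380,000; volume = 13,800,000 + 20,500,000 = 34,300,000 m³
S = 600,380,000 / 34,300,000 = 17.5038 ‰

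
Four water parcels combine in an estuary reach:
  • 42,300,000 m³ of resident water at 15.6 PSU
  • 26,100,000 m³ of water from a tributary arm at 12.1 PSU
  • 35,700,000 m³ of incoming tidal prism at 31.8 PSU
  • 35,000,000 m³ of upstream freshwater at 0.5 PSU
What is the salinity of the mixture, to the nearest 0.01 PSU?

By conservation of dissolved salt,
salt = 42,300,000×15.6 + 26,100,000×12.1 + 35,700,000×31.8 + 35,000,000×0.5 = 659,880,000 + 315,810,000 + 1,135,260,000 + 17,500,000 = 2,128,450,000
volume = 42,300,000 + 26,100,000 + 35,700,000 + 35,000,000 = 139,100,000 m³
S = 2,128,450,000 / 139,100,000 = 15.3016 PSU

15.30 PSU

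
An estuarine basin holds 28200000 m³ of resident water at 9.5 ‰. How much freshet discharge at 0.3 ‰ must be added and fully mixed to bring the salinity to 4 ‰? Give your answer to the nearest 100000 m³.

41900000 m³

Salt balance: 28,200,000×9.5 + V×0.3 = (28,200,000+V)×4
267,900,000 + 0.3V = 112,800,000 + 4V
155,100,000 = 3.7V
V = 41,918,918.92 m³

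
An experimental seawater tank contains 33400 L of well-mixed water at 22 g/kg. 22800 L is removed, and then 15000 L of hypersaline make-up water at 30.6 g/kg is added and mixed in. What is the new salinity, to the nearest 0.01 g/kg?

Remaining after removal: 10,600 L at 22 g/kg (salt = 233,200)
After addition: salt = 233,200 + 15,000×30.6 = 692,200; volume = 25,600 L
S = 692,200 / 25,600 = 27.0391 g/kg

27.04 g/kg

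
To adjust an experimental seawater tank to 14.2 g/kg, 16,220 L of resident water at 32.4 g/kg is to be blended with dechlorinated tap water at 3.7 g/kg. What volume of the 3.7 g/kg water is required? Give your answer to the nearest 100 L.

28100 L

Salt balance: 16,220×32.4 + V×3.7 = (16,220+V)×14.2
525,528 + 3.7V = 230,324 + 14.2V
295,204 = 10.5V
V = 28,114.67 L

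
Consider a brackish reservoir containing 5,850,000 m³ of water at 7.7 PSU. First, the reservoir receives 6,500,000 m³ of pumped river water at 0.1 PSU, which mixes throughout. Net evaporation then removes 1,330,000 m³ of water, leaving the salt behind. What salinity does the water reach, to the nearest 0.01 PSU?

4.15 PSU

After mixing: salt = 5,850,000×7.7 + 6,500,000×0.1 = 45,695,000; volume = 12,350,000 m³
After evaporation: salt unchanged = 45,695,000; volume = 12,350,000 − 1,330,000 = 11,020,000 m³
S = 45,695,000 / 11,020,000 = 4.1466 PSU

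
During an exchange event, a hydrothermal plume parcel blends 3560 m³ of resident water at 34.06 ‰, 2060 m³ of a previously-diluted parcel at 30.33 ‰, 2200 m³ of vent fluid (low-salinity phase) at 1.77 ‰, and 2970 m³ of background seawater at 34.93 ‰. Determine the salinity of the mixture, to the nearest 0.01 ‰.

27.00 ‰

By conservation of dissolved salt,
salt = 3,560×34.06 + 2,060×30.33 + 2,200×1.77 + 2,970×34.93 = 121,253.6 + 62,479.8 + 3,894 + 103,742.1 = 291,369.5
volume = 3,560 + 2,060 + 2,200 + 2,970 = 10,790 m³
S = 291,369.5 / 10,790 = 27.0037 ‰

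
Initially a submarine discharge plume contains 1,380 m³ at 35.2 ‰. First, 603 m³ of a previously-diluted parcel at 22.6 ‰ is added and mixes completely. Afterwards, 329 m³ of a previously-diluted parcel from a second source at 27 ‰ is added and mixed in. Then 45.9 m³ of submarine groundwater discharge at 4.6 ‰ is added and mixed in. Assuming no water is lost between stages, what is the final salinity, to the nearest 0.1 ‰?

30.2 ‰

Salt balance:
Initial salt = 1,380×35.2 = 48,576
After stage 1: salt = 48,576 + 603×22.6 = 62,203.8; volume = 1,983 m³; S = 31.369 ‰
After stage 2: salt = 62,203.8 + 329×27 = 71,086.8; volume = 2,312 m³; S = 30.747 ‰
After stage 3: salt = 71,086.8 + 45.9×4.6 = 71,297.94; volume = 2,357.9 m³
S = 71,297.94 / 2,357.9 = 30.2379 ‰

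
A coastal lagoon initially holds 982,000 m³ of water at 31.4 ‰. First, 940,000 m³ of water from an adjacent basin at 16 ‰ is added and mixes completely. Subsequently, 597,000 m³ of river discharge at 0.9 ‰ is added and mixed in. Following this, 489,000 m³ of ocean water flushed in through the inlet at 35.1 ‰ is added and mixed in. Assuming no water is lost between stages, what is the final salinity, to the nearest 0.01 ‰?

Weighted by volume,
Initial salt = 982,000×31.4 = 30,834,800
After stage 1: salt = 30,834,800 + 940,000×16 = 45,874,800; volume = 1,922,000 m³; S = 23.868 ‰
After stage 2: salt = 45,874,800 + 597,000×0.9 = 46,412,100; volume = 2,519,000 m³; S = 18.425 ‰
After stage 3: salt = 46,412,100 + 489,000×35.1 = 63,576,000; volume = 3,008,000 m³
S = 63,576,000 / 3,008,000 = 21.1356 ‰

21.14 ‰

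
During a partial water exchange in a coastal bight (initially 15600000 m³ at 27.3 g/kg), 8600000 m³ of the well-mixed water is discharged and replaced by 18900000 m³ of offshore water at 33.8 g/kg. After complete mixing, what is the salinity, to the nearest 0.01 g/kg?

32.04 g/kg

Remaining after removal: 7,000,000 m³ at 27.3 g/kg (salt = 191,100,000)
After addition: salt = 191,100,000 + 18,900,000×33.8 = 829,920,000; volume = 25,900,000 m³
S = 829,920,000 / 25,900,000 = 32.0432 g/kg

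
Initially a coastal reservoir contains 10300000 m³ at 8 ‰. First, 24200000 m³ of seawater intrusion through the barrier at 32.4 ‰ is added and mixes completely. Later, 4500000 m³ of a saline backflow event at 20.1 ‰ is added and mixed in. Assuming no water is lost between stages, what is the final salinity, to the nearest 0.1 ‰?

Total salt / total volume:
Initial salt = 10,300,000×8 = 82,400,000
After stage 1: salt = 82,400,000 + 24,200,000×32.4 = 866,480,000; volume = 34,500,000 m³; S = 25.115 ‰
After stage 2: salt = 866,480,000 + 4,500,000×20.1 = 956,930,000; volume = 39,000,000 m³
S = 956,930,000 / 39,000,000 = 24.5367 ‰

24.5 ‰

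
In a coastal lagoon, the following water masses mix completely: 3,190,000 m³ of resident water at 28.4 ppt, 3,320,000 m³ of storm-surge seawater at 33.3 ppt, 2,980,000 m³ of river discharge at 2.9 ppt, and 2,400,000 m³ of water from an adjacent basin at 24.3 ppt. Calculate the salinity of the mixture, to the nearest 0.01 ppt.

By conservation of dissolved salt,
salt = 3,190,000×28.4 + 3,320,000×33.3 + 2,980,000×2.9 + 2,400,000×24.3 = 90,596,000 + 110,556,000 + 8,642,000 + 58,320,000 = 268,114,000
volume = 3,190,000 + 3,320,000 + 2,980,000 + 2,400,000 = 11,890,000 m³
S = 268,114,000 / 11,890,000 = 22.5495 ppt

22.55 ppt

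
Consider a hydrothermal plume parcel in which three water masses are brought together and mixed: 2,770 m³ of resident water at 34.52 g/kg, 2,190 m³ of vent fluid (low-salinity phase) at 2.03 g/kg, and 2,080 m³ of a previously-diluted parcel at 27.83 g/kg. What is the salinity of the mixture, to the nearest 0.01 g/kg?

22.44 g/kg

By conservation of dissolved salt,
salt = 2,770×34.52 + 2,190×2.03 + 2,080×27.83 = 95,620.4 + 4,445.7 + 57,886.4 = 157,952.5
volume = 2,770 + 2,190 + 2,080 = 7,040 m³
S = 157,952.5 / 7,040 = 22.4364 g/kg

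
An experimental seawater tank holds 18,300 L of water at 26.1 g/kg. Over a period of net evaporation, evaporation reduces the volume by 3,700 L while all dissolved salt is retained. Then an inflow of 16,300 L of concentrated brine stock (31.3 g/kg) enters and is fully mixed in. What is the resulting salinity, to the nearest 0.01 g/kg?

31.97 g/kg

After evaporation: salt = 18,300×26.1 = 477,630; volume = 18,300 − 3,700 = 14,600 L
After mixing: salt = 477,630 + 16,300×31.3 = 987,820; volume = 14,600 + 16,300 = 30,900 L
S = 987,820 / 30,900 = 31.9683 g/kg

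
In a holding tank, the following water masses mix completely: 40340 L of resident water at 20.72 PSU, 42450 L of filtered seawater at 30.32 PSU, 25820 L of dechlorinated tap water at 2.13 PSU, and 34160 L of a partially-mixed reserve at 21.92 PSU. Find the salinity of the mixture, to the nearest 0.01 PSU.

Conserving salt mass:
salt = 40,340×20.72 + 42,450×30.32 + 25,820×2.13 + 34,160×21.92 = 835,844.8 + 1,287,084 + 54,996.6 + 748,787.2 = 2,926,712.6
volume = 40,340 + 42,450 + 25,820 + 34,160 = 142,770 L
S = 2,926,712.6 / 142,770 = 20.4995 PSU

20.50 PSU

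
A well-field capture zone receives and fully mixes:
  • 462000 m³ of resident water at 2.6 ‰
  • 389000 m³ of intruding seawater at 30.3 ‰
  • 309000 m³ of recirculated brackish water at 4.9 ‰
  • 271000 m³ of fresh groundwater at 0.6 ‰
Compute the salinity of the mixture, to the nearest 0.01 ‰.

10.25 ‰

Weighted by volume,
salt = 462,000×2.6 + 389,000×30.3 + 309,000×4.9 + 271,000×0.6 = 1,201,200 + 11,786,700 + 1,514,100 + 162,600 = 14,664,600
volume = 462,000 + 389,000 + 309,000 + 271,000 = 1,431,000 m³
S = 14,664,600 / 1,431,000 = 10.2478 ‰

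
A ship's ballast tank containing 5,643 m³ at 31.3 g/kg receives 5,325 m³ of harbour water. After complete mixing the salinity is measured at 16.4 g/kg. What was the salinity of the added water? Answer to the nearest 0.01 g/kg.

Salt balance: 5,643×31.3 + 5,325×S = 10,968×16.4
176,625.9 + 5,325·S = 179,875.2
S = (179,875.2 − 176,625.9) / 5,325 = 0.6102 g/kg

0.61 g/kg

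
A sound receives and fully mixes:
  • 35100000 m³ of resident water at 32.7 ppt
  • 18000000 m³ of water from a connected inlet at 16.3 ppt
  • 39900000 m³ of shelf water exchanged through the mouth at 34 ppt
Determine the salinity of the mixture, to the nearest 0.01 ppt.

Weighted by volume,
salt = 35,100,000×32.7 + 18,000,000×16.3 + 39,900,000×34 = 1,147,770,000 + 293,400,000 + 1,356,600,000 = 2,797,770,000
volume = 35,100,000 + 18,000,000 + 39,900,000 = 93,000,000 m³
S = 2,797,770,000 / 93,000,000 = 30.0835 ppt

30.08 ppt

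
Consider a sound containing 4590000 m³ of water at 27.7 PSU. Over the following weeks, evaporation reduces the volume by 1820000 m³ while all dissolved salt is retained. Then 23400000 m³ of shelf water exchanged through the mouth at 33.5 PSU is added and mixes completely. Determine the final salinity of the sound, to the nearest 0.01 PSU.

34.81 PSU

After evaporation: salt = 4,590,000×27.7 = 127,143,000; volume = 4,590,000 − 1,820,000 = 2,770,000 m³
After mixing: salt = 127,143,000 + 23,400,000×33.5 = 911,043,000; volume = 2,770,000 + 23,400,000 = 26,170,000 m³
S = 911,043,000 / 26,170,000 = 34.8125 PSU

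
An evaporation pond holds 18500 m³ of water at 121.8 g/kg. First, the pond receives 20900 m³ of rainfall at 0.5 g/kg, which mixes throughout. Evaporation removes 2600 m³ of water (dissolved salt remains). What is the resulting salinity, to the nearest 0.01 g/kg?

61.51 g/kg

After mixing: salt = 18,500×121.8 + 20,900×0.5 = 2,263,750; volume = 39,400 m³
After evaporation: salt unchanged = 2,263,750; volume = 39,400 − 2,600 = 36,800 m³
S = 2,263,750 / 36,800 = 61.5149 g/kg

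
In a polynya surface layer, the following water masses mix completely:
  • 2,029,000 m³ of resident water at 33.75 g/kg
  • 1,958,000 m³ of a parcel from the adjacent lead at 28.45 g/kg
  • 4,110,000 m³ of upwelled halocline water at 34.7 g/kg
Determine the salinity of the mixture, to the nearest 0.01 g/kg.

32.95 g/kg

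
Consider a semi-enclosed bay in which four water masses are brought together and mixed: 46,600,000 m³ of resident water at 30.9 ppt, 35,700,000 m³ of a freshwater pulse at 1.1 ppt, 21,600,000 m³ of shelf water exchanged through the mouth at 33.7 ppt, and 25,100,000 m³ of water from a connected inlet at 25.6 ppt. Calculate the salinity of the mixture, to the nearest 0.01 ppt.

22.09 ppt

Conserving salt mass:
salt = 46,600,000×30.9 + 35,700,000×1.1 + 21,600,000×33.7 + 25,100,000×25.6 = 1,439,940,000 + 39,270,000 + 727,920,000 + 642,560,000 = 2,849,690,000
volume = 46,600,000 + 35,700,000 + 21,600,000 + 25,100,000 = 129,000,000 m³
S = 2,849,690,000 / 129,000,000 = 22.0906 ppt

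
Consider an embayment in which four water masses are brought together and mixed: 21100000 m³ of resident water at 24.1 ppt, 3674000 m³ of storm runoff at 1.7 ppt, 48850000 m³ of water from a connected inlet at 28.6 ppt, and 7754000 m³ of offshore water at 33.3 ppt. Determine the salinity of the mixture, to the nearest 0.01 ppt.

26.67 ppt

Mass of salt is conserved:
salt = 21,100,000×24.1 + 3,674,000×1.7 + 48,850,000×28.6 + 7,754,000×33.3 = 508,510,000 + 6,245,800 + 1,397,110,000 + 258,208,200 = 2,170,074,000
volume = 21,100,000 + 3,674,000 + 48,850,000 + 7,754,000 = 81,378,000 m³
S = 2,170,074,000 / 81,378,000 = 26.6666 ppt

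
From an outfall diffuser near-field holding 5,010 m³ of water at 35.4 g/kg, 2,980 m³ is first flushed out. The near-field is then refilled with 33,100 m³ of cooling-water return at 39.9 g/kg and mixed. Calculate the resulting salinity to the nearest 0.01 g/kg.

39.64 g/kg

Remaining after removal: 2,030 m³ at 35.4 g/kg (salt = 71,862)
After addition: salt = 71,862 + 33,100×39.9 = 1,392,552; volume = 35,130 m³
S = 1,392,552 / 35,130 = 39.64 g/kg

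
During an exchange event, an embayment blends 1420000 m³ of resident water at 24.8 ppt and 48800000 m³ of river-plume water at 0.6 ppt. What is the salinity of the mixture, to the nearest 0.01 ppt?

Salt balance:
salt = 1,420,000×24.8 + 48,800,000×0.6 = 35,216,000 + 29,280,000 = 64,496,000
volume = 1,420,000 + 48,800,000 = 50,220,000 m³
S = 64,496,000 / 50,220,000 = 1.2843 ppt

1.28 ppt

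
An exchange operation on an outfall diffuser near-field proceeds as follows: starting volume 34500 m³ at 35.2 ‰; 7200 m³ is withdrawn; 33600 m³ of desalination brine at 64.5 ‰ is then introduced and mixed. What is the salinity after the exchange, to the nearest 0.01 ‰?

Remaining after removal: 27,300 m³ at 35.2 ‰ (salt = 960,960)
After addition: salt = 960,960 + 33,600×64.5 = 3,128,160; volume = 60,900 m³
S = 3,128,160 / 60,900 = 51.3655 ‰

51.37 ‰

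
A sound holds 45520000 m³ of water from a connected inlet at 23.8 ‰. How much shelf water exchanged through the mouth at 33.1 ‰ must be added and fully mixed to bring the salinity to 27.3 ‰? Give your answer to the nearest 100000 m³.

Salt balance: 45,520,000×23.8 + V×33.1 = (45,520,000+V)×27.3
1,083,376,000 + 33.1V = 1,242,696,000 + 27.3V
159,320,000 = 5.8V
V = 27,468,965.52 m³

27500000 m³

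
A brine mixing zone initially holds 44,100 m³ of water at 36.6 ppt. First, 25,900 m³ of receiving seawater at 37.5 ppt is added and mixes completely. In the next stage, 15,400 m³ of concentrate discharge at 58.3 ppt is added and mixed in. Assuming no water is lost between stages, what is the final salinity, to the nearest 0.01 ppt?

40.79 ppt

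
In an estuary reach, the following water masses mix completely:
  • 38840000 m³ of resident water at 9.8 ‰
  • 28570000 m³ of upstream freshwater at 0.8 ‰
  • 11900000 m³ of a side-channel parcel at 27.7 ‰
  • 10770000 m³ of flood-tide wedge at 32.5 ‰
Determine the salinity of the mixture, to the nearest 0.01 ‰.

By conservation of dissolved salt,
salt = 38,840,000×9.8 + 28,570,000×0.8 + 11,900,000×27.7 + 10,770,000×32.5 = 380,632,000 + 22,856,000 + 329,630,000 + 350,025,000 = 1,083,143,000
volume = 38,840,000 + 28,570,000 + 11,900,000 + 10,770,000 = 90,080,000 m³
S = 1,083,143,000 / 90,080,000 = 12.0242 ‰

12.02 ‰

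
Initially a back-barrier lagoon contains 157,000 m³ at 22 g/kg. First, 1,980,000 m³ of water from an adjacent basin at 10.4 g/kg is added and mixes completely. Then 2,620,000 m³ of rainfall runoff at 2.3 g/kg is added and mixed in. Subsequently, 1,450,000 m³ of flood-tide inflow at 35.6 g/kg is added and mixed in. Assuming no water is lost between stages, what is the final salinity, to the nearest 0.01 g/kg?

13.16 g/kg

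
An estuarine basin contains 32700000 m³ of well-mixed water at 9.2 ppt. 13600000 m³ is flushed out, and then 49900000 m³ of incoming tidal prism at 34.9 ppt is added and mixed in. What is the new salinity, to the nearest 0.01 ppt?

Remaining after removal: 19,100,000 m³ at 9.2 ppt (salt = 175,720,000)
After addition: salt = 175,720,000 + 49,900,000×34.9 = 1,917,230,000; volume = 69,000,000 m³
S = 1,917,230,000 / 69,000,000 = 27.7859 ppt

27.79 ppt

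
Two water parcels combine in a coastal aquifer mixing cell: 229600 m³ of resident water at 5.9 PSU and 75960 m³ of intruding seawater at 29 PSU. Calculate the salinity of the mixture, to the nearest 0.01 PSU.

11.64 PSU

Conserving salt mass:
salt = 229,600×5.9 + 75,960×29 = 1,354,640 + 2,202,840 = 3,557,480
volume = 229,600 + 75,960 = 305,560 m³
S = 3,557,480 / 305,560 = 11.6425 PSU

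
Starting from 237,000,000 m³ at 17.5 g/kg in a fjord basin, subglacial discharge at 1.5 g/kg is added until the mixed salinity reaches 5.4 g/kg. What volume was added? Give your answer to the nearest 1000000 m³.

Salt balance: 237,000,000×17.5 + V×1.5 = (237,000,000+V)×5.4
4,147,500,000 + 1.5V = 1,279,800,000 + 5.4V
2,867,700,000 = 3.9V
V = 735,307,692.31 m³

735000000 m³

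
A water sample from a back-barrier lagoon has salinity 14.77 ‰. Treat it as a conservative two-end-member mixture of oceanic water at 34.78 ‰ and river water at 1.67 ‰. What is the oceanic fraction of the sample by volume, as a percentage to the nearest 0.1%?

39.6%

Let g be the oceanic fraction. Salt balance per unit volume:
g×34.78 + (1−g)×1.67 = 14.77
g = (14.77 − 1.67) / (34.78 − 1.67) = 13.1/33.11 = 0.3957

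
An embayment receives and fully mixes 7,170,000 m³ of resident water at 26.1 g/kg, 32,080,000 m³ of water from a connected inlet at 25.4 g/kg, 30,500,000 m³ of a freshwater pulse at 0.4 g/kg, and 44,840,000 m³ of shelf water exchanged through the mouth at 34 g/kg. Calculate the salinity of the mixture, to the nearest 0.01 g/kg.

Conserving salt mass:
salt = 7,170,000×26.1 + 32,080,000×25.4 + 30,500,000×0.4 + 44,840,000×34 = 187,137,000 + 814,832,000 + 12,200,000 + 1,524,560,000 = 2,538,729,000
volume = 7,170,000 + 32,080,000 + 30,500,000 + 44,840,000 = 114,590,000 m³
S = 2,538,729,000 / 114,590,000 = 22.1549 g/kg

22.15 g/kg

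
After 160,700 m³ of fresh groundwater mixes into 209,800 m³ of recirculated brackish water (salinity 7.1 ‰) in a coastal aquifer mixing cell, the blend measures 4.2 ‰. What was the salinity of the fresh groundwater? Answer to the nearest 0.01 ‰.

Salt balance: 209,800×7.1 + 160,700×S = 370,500×4.2
1,489,580 + 160,700·S = 1,556,100
S = (1,556,100 − 1,489,580) / 160,700 = 0.4139 ‰

0.41 ‰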